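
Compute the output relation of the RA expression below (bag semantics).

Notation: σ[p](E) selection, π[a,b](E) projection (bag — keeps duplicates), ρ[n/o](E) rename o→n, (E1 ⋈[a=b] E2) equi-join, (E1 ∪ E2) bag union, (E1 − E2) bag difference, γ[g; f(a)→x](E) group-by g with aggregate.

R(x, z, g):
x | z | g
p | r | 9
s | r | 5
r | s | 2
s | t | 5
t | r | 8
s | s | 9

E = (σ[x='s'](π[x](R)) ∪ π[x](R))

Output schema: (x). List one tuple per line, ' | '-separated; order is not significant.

Per-node cardinality:
  R → 6
  π[x](R) → 6
  σ[x='s'](π[x](R)) → 3
  R → 6
  π[x](R) → 6
  (σ[x='s'](π[x](R)) ∪ π[x](R)) → 9

== RESULT ==
x
p
r
s
s
s
s
s
s
t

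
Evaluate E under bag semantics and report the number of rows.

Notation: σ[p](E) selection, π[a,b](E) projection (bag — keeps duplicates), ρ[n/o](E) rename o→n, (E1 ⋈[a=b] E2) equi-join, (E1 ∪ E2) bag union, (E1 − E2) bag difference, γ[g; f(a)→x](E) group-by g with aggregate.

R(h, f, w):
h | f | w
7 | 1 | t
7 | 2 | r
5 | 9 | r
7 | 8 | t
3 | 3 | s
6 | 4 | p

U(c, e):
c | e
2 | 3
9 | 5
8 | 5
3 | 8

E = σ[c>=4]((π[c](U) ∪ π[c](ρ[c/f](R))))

Per-node cardinality:
  U → 4
  π[c](U) → 4
  R → 6
  ρ[c/f](R) → 6
  π[c](ρ[c/f](R)) → 6
  (π[c](U) ∪ π[c](ρ[c/f](R))) → 10
  σ[c>=4]((π[c](U) ∪ π[c](ρ[c/f](R)))) → 5

|E| = 5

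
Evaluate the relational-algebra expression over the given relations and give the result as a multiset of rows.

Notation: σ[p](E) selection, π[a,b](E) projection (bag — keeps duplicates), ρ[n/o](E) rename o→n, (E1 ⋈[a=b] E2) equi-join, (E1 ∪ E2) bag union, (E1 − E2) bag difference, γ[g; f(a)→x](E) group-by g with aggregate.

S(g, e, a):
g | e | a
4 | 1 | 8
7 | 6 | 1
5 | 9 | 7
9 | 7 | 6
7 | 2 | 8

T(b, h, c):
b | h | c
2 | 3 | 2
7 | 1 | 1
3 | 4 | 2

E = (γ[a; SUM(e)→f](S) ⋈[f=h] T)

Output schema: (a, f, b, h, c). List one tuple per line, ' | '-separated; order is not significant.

Stepwise |·|:
  S → 5
  γ[a; SUM(e)→f](S) → 4
  T → 3
  (γ[a; SUM(e)→f](S) ⋈[f=h] T) → 1

== RESULT ==
a | f | b | h | c
8 | 3 | 2 | 3 | 2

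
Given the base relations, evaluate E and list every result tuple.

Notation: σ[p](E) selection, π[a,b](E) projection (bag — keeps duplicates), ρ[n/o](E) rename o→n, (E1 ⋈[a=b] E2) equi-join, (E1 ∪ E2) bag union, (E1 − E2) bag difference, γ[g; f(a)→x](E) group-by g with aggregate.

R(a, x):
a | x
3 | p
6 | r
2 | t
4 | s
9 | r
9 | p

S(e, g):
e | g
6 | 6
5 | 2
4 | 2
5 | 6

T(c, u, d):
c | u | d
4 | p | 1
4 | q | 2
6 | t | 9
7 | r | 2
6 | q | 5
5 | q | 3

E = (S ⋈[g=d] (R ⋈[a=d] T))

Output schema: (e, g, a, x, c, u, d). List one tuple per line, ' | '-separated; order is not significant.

Subexpression sizes:
  S → 4
  R → 6
  T → 6
  (R ⋈[a=d] T) → 5
  (S ⋈[g=d] (R ⋈[a=d] T)) → 4

== RESULT ==
e | g | a | x | c | u | d
4 | 2 | 2 | t | 4 | q | 2
4 | 2 | 2 | t | 7 | r | 2
5 | 2 | 2 | t | 4 | q | 2
5 | 2 | 2 | t | 7 | r | 2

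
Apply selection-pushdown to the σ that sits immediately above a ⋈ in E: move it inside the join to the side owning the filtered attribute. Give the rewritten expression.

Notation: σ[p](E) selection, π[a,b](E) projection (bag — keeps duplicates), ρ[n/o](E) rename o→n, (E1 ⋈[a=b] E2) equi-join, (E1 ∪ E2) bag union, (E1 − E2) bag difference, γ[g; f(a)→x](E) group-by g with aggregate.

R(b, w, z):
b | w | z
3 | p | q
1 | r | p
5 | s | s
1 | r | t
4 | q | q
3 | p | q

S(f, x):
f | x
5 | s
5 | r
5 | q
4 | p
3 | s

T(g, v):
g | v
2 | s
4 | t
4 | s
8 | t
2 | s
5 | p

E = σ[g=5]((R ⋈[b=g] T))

σ filters on g, owned by the right side.
E' = (R ⋈[b=g] σ[g=5](T))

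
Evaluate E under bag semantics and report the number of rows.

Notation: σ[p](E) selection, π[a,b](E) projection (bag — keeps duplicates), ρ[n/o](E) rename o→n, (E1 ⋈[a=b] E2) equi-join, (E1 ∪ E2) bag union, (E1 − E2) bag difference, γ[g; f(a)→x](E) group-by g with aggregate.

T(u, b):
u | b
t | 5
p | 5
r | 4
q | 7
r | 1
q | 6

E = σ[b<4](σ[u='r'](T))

Row counts bottom-up:
  T → 6
  σ[u='r'](T) → 2
  σ[b<4](σ[u='r'](T)) → 1

|E| = 1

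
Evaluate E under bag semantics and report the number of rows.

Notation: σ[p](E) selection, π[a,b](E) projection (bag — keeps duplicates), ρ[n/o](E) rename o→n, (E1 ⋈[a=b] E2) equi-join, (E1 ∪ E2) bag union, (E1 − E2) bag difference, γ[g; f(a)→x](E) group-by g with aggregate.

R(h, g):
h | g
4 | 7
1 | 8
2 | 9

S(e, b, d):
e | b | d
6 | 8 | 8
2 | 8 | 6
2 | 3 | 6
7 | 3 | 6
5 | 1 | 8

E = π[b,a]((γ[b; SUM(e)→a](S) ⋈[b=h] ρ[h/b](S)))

Per-node cardinality:
  S → 5
  γ[b; SUM(e)→a](S) → 3
  S → 5
  ρ[h/b](S) → 5
  (γ[b; SUM(e)→a](S) ⋈[b=h] ρ[h/b](S)) → 5
  π[b,a]((γ[b; SUM(e)→a](S) ⋈[b=h] ρ[h/b](S))) → 5

|E| = 5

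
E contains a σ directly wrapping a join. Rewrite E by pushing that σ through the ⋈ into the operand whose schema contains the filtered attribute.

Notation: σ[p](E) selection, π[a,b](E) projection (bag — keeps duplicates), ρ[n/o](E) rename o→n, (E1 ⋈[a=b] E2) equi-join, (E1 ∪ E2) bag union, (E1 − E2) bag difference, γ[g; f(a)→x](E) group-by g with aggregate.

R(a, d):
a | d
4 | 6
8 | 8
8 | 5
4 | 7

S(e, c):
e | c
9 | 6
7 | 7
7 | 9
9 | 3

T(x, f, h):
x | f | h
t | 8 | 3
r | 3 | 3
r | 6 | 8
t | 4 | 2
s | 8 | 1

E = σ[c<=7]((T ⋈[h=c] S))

σ filters on c, owned by the right side.
E' = (T ⋈[h=c] σ[c<=7](S))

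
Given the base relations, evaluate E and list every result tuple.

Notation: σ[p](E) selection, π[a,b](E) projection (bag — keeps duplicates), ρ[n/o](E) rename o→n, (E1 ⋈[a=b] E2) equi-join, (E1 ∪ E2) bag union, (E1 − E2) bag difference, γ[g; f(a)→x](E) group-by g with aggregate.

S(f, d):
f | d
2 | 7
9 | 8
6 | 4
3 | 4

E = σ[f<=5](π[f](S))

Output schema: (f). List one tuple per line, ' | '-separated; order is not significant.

Subexpression sizes:
  S → 4
  π[f](S) → 4
  σ[f<=5](π[f](S)) → 2

== RESULT ==
f
2
3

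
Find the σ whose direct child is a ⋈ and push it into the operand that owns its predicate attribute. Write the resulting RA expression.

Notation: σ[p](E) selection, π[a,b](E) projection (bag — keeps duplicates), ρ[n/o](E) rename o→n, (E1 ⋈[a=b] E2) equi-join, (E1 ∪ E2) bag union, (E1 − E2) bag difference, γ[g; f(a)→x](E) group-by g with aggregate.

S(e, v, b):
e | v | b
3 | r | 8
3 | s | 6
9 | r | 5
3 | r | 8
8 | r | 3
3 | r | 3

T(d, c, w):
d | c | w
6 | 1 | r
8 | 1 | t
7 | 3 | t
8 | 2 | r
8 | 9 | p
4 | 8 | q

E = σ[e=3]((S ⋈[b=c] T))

σ filters on e, owned by the left side.
E' = (σ[e=3](S) ⋈[b=c] T)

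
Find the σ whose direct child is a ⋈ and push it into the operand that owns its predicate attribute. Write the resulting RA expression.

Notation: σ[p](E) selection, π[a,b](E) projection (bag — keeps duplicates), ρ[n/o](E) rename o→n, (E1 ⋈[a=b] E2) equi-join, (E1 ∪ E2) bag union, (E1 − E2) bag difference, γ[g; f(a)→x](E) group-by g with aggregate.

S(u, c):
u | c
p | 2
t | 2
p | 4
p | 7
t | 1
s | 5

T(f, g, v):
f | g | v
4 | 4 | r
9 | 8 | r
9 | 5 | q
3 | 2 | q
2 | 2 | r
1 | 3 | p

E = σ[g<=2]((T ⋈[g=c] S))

σ filters on g, owned by the left side.
E' = (σ[g<=2](T) ⋈[g=c] S)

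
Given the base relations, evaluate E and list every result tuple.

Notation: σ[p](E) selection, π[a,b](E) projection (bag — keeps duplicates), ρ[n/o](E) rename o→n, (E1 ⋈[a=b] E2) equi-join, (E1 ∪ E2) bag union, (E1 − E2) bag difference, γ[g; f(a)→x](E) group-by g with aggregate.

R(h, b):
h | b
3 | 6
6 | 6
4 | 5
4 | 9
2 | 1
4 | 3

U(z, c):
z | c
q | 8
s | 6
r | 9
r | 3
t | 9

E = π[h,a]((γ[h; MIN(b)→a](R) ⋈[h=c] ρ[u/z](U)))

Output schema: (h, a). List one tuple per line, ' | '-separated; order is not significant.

Per-node cardinality:
  R → 6
  γ[h; MIN(b)→a](R) → 4
  U → 5
  ρ[u/z](U) → 5
  (γ[h; MIN(b)→a](R) ⋈[h=c] ρ[u/z](U)) → 2
  π[h,a]((γ[h; MIN(b)→a](R) ⋈[h=c] ρ[u/z](U))) → 2

== RESULT ==
h | a
3 | 6
6 | 6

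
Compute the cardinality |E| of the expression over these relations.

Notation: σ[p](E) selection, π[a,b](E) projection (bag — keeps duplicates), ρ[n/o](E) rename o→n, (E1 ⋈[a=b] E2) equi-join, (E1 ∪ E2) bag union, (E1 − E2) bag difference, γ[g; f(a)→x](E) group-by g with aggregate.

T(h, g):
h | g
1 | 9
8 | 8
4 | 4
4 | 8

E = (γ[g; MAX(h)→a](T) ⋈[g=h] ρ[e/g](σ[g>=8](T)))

Subexpression sizes:
  T → 4
  γ[g; MAX(h)→a](T) → 3
  T → 4
  σ[g>=8](T) → 3
  ρ[e/g](σ[g>=8](T)) → 3
  (γ[g; MAX(h)→a](T) ⋈[g=h] ρ[e/g](σ[g>=8](T))) → 2

|E| = 2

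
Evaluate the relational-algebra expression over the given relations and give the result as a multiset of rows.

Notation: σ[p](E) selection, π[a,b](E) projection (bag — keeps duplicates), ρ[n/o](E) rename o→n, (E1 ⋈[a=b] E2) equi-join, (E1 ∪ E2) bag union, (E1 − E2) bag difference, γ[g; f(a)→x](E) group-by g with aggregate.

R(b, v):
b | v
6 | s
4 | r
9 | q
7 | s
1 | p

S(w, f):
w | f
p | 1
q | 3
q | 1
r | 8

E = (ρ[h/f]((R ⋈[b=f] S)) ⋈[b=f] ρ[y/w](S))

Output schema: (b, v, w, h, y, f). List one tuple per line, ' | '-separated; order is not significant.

Per-node cardinality:
  R → 5
  S → 4
  (R ⋈[b=f] S) → 2
  ρ[h/f]((R ⋈[b=f] S)) → 2
  S → 4
  ρ[y/w](S) → 4
  (ρ[h/f]((R ⋈[b=f] S)) ⋈[b=f] ρ[y/w](S)) → 4

== RESULT ==
b | v | w | h | y | f
1 | p | p | 1 | p | 1
1 | p | p | 1 | q | 1
1 | p | q | 1 | p | 1
1 | p | q | 1 | q | 1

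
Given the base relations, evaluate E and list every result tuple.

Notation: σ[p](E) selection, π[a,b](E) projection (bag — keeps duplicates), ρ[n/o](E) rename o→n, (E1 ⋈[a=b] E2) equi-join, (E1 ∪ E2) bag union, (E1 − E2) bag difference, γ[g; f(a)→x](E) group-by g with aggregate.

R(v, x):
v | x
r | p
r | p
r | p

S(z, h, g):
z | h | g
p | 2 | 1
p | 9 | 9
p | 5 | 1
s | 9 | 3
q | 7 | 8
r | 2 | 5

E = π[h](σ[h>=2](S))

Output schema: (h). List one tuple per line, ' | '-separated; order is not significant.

Row counts bottom-up:
  S → 6
  σ[h>=2](S) → 6
  π[h](σ[h>=2](S)) → 6

== RESULT ==
h
2
2
5
7
9
9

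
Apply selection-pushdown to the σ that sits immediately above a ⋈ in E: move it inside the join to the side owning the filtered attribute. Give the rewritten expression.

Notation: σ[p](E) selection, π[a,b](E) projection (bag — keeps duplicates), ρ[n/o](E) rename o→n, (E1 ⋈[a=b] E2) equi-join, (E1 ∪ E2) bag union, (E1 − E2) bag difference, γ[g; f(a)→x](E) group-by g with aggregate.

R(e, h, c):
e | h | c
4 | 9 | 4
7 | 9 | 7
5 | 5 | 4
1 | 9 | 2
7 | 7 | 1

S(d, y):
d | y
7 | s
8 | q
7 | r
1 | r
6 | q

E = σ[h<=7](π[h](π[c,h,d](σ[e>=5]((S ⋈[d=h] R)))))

σ filters on e, owned by the right side.
E' = σ[h<=7](π[h](π[c,h,d]((S ⋈[d=h] σ[e>=5](R)))))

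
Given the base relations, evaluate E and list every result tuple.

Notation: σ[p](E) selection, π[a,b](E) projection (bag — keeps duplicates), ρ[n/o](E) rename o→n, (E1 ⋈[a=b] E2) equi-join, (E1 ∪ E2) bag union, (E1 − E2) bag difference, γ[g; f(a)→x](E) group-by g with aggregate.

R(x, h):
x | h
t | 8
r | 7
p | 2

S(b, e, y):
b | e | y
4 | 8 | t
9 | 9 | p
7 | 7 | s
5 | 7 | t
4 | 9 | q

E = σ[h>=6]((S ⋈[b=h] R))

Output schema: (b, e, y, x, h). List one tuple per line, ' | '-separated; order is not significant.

Subexpression sizes:
  S → 5
  R → 3
  (S ⋈[b=h] R) → 1
  σ[h>=6]((S ⋈[b=h] R)) → 1

== RESULT ==
b | e | y | x | h
7 | 7 | s | r | 7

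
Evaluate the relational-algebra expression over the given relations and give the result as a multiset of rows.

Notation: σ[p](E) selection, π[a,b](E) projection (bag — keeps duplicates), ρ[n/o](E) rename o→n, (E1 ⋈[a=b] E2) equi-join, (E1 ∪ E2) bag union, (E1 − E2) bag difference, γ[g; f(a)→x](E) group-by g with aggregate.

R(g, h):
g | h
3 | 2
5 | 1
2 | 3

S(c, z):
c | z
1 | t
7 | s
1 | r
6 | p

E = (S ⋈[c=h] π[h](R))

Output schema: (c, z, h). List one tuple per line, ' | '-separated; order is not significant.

Stepwise |·|:
  S → 4
  R → 3
  π[h](R) → 3
  (S ⋈[c=h] π[h](R)) → 2

== RESULT ==
c | z | h
1 | r | 1
1 | t | 1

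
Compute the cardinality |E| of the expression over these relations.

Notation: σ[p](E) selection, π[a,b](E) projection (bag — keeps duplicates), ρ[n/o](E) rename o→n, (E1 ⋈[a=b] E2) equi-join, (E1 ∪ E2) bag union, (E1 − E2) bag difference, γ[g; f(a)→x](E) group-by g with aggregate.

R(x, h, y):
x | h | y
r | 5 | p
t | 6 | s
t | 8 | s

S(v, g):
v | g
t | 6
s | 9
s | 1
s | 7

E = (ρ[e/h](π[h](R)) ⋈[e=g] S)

Row counts bottom-up:
  R → 3
  π[h](R) → 3
  ρ[e/h](π[h](R)) → 3
  S → 4
  (ρ[e/h](π[h](R)) ⋈[e=g] S) → 1

|E| = 1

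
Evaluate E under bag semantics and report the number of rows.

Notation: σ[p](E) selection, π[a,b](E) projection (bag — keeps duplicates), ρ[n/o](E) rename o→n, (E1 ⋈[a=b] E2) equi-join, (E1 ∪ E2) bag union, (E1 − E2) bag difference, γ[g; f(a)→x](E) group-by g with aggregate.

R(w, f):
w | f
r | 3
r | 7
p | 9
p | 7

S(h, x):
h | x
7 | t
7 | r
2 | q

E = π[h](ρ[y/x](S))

Subexpression sizes:
  S → 3
  ρ[y/x](S) → 3
  π[h](ρ[y/x](S)) → 3

|E| = 3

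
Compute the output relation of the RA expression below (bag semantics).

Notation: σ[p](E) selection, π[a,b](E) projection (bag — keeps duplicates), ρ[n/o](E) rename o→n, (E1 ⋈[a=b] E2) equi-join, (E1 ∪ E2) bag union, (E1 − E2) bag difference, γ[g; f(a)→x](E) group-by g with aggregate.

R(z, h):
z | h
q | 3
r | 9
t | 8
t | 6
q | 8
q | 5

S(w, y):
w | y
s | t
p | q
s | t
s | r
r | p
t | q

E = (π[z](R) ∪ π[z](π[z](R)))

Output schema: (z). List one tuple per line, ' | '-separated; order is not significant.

Stepwise |·|:
  R → 6
  π[z](R) → 6
  R → 6
  π[z](R) → 6
  π[z](π[z](R)) → 6
  (π[z](R) ∪ π[z](π[z](R))) → 12

== RESULT ==
z
q
q
q
q
q
q
r
r
t
t
t
t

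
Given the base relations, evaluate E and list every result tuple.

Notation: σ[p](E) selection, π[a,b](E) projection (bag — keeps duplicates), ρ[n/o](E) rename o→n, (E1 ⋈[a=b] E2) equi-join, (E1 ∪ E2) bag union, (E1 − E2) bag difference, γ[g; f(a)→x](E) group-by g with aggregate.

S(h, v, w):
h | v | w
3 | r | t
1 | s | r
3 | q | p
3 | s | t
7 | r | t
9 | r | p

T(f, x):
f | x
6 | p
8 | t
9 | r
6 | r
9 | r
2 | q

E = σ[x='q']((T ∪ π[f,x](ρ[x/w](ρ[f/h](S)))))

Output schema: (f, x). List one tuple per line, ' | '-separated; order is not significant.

Per-node cardinality:
  T → 6
  S → 6
  ρ[f/h](S) → 6
  ρ[x/w](ρ[f/h](S)) → 6
  π[f,x](ρ[x/w](ρ[f/h](S))) → 6
  (T ∪ π[f,x](ρ[x/w](ρ[f/h](S)))) → 12
  σ[x='q']((T ∪ π[f,x](ρ[x/w](ρ[f/h](S))))) → 1

== RESULT ==
f | x
2 | q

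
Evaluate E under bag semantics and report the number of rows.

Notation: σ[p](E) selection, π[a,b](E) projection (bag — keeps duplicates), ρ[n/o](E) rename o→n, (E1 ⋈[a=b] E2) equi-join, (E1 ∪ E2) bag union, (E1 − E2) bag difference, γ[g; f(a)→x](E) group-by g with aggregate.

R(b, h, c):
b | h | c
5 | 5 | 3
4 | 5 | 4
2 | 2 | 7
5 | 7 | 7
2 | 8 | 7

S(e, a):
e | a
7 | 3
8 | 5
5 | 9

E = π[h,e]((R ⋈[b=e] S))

Subexpression sizes:
  R → 5
  S → 3
  (R ⋈[b=e] S) → 2
  π[h,e]((R ⋈[b=e] S)) → 2

|E| = 2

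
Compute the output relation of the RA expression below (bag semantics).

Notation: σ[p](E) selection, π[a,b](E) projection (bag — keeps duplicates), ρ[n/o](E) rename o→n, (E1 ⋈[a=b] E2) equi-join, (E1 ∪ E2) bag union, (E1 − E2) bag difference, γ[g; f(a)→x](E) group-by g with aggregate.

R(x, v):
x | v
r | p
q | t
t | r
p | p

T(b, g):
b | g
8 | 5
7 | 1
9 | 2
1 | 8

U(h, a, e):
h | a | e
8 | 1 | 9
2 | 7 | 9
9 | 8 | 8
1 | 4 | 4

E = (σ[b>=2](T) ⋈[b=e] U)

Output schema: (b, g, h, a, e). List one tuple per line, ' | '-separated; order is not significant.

Per-node cardinality:
  T → 4
  σ[b>=2](T) → 3
  U → 4
  (σ[b>=2](T) ⋈[b=e] U) → 3

== RESULT ==
b | g | h | a | e
8 | 5 | 9 | 8 | 8
9 | 2 | 2 | 7 | 9
9 | 2 | 8 | 1 | 9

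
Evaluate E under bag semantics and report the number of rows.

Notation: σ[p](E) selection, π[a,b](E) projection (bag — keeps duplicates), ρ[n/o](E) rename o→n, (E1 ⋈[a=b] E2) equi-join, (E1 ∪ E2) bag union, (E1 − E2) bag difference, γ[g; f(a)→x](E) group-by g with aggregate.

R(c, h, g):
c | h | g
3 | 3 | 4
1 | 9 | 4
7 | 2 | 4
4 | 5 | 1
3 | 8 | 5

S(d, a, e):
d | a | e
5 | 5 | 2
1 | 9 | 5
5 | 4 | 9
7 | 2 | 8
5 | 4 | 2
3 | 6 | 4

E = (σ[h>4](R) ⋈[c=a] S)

Row counts bottom-up:
  R → 5
  σ[h>4](R) → 3
  S → 6
  (σ[h>4](R) ⋈[c=a] S) → 2

|E| = 2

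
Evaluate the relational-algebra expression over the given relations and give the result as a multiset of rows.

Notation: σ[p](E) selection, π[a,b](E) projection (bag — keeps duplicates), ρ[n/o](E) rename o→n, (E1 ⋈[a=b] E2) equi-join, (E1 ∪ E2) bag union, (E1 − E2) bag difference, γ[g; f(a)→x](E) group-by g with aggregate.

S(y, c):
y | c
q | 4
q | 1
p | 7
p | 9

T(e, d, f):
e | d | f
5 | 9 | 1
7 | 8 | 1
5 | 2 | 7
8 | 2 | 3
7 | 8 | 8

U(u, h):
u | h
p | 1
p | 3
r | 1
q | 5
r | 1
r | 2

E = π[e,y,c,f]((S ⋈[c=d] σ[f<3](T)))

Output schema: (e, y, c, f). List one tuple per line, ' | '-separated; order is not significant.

Stepwise |·|:
  S → 4
  T → 5
  σ[f<3](T) → 2
  (S ⋈[c=d] σ[f<3](T)) → 1
  π[e,y,c,f]((S ⋈[c=d] σ[f<3](T))) → 1

== RESULT ==
e | y | c | f
5 | p | 9 | 1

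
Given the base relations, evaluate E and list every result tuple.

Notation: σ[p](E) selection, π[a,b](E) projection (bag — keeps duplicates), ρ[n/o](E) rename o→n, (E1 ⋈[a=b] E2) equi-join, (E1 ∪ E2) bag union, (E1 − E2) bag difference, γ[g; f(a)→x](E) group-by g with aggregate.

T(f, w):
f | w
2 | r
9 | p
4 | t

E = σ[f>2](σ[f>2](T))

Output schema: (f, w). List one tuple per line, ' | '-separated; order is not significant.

Stepwise |·|:
  T → 3
  σ[f>2](T) → 2
  σ[f>2](σ[f>2](T)) → 2

== RESULT ==
f | w
4 | t
9 | p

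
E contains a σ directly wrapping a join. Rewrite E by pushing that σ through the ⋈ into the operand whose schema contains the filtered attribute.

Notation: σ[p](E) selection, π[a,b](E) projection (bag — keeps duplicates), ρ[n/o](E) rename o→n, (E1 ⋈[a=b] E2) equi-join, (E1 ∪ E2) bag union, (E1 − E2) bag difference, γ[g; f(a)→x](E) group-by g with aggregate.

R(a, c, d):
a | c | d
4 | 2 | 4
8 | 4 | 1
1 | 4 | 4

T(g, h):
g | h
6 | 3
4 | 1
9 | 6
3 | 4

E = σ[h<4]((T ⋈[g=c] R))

σ filters on h, owned by the left side.
E' = (σ[h<4](T) ⋈[g=c] R)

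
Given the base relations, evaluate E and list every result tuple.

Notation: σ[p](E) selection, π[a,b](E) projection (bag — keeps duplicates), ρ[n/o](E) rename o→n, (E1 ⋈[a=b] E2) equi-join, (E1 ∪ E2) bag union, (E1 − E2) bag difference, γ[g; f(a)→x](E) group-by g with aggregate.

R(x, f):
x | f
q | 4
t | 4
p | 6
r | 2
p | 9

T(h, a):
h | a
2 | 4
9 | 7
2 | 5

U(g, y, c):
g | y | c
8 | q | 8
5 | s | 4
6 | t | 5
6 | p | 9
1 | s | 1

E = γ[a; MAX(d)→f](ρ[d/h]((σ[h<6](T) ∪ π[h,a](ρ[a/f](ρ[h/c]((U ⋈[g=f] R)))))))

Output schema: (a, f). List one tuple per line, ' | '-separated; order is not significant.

Subexpression sizes:
  T → 3
  σ[h<6](T) → 2
  U → 5
  R → 5
  (U ⋈[g=f] R) → 2
  ρ[h/c]((U ⋈[g=f] R)) → 2
  ρ[a/f](ρ[h/c]((U ⋈[g=f] R))) → 2
  π[h,a](ρ[a/f](ρ[h/c]((U ⋈[g=f] R)))) → 2
  (σ[h<6](T) ∪ π[h,a](ρ[a/f](ρ[h/c]((U ⋈[g=f] R))))) → 4
  ρ[d/h]((σ[h<6](T) ∪ π[h,a](ρ[a/f](ρ[h/c]((U ⋈[g=f] R)))))) → 4
  γ[a; MAX(d)→f](ρ[d/h]((σ[h<6](T) ∪ π[h,a](ρ[a/f](ρ[h/c]((U ⋈[g=f] R))))))) → 3

== RESULT ==
a | f
4 | 2
5 | 2
6 | 9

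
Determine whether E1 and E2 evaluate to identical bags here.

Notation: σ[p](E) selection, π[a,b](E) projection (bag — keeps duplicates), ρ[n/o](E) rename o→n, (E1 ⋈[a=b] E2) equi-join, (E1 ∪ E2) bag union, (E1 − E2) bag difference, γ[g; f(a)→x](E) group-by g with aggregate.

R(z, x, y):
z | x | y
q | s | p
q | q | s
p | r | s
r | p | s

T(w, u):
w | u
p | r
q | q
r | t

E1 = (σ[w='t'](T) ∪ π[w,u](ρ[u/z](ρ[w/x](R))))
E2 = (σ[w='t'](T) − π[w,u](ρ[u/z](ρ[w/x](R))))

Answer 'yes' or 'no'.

E1 row counts bottom-up:
  T → 3
  σ[w='t'](T) → 0
  R → 4
  ρ[w/x](R) → 4
  ρ[u/z](ρ[w/x](R)) → 4
  π[w,u](ρ[u/z](ρ[w/x](R))) → 4
  (σ[w='t'](T) ∪ π[w,u](ρ[u/z](ρ[w/x](R)))) → 4
E2 row counts bottom-up:
  T → 3
  σ[w='t'](T) → 0
  R → 4
  ρ[w/x](R) → 4
  ρ[u/z](ρ[w/x](R)) → 4
  π[w,u](ρ[u/z](ρ[w/x](R))) → 4
  (σ[w='t'](T) − π[w,u](ρ[u/z](ρ[w/x](R)))) → 0

E1 result:
w | u
p | r
q | q
r | p
s | q
E2 result:
w | u
(0 rows)
Witness: ('r', 'p') appears 1× in E1 but 0× in E2.

no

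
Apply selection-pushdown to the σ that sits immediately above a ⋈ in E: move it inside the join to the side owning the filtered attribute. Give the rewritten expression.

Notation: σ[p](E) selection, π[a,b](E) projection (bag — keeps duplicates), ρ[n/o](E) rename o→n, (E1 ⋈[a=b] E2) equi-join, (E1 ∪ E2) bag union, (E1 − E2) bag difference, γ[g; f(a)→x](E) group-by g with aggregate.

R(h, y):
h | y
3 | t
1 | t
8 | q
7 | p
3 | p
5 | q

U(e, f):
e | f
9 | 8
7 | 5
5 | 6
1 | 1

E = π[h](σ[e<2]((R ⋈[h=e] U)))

σ filters on e, owned by the right side.
E' = π[h]((R ⋈[h=e] σ[e<2](U)))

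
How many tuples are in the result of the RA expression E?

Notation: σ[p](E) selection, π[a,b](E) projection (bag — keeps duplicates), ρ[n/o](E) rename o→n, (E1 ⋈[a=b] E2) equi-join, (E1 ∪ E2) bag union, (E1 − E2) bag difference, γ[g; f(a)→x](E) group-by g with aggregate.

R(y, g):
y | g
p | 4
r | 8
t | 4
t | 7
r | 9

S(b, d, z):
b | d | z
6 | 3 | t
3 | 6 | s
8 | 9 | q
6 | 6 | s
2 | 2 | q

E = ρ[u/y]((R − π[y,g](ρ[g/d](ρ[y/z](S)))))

Subexpression sizes:
  R → 5
  S → 5
  ρ[y/z](S) → 5
  ρ[g/d](ρ[y/z](S)) → 5
  π[y,g](ρ[g/d](ρ[y/z](S))) → 5
  (R − π[y,g](ρ[g/d](ρ[y/z](S)))) → 5
  ρ[u/y]((R − π[y,g](ρ[g/d](ρ[y/z](S))))) → 5

|E| = 5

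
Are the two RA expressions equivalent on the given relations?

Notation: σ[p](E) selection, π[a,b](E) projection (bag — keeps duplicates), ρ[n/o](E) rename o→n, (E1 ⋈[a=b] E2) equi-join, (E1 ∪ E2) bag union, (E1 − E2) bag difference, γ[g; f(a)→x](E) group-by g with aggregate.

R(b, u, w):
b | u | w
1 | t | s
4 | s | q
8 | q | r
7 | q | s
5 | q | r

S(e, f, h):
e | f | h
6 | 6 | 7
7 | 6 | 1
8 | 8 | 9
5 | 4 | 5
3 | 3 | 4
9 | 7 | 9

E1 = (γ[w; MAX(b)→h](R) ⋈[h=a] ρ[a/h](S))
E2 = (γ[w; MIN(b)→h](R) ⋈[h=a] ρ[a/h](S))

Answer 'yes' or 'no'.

E1 stepwise |·|:
  R → 5
  γ[w; MAX(b)→h](R) → 3
  S → 6
  ρ[a/h](S) → 6
  (γ[w; MAX(b)→h](R) ⋈[h=a] ρ[a/h](S)) → 2
E2 stepwise |·|:
  R → 5
  γ[w; MIN(b)→h](R) → 3
  S → 6
  ρ[a/h](S) → 6
  (γ[w; MIN(b)→h](R) ⋈[h=a] ρ[a/h](S)) → 3

E1 result:
w | h | e | f | a
q | 4 | 3 | 3 | 4
s | 7 | 6 | 6 | 7
E2 result:
w | h | e | f | a
q | 4 | 3 | 3 | 4
r | 5 | 5 | 4 | 5
s | 1 | 7 | 6 | 1
Witness: ('s', 7, 6, 6, 7) appears 1× in E1 but 0× in E2.

no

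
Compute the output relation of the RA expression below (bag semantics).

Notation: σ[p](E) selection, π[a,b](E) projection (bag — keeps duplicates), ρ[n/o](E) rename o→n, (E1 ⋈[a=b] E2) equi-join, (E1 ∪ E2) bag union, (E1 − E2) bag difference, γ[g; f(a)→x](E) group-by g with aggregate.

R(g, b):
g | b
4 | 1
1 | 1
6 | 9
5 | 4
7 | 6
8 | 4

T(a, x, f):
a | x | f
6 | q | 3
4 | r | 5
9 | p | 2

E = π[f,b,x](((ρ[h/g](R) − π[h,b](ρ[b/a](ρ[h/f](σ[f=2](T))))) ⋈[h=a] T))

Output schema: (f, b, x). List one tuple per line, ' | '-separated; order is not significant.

Per-node cardinality:
  R → 6
  ρ[h/g](R) → 6
  T → 3
  σ[f=2](T) → 1
  ρ[h/f](σ[f=2](T)) → 1
  ρ[b/a](ρ[h/f](σ[f=2](T))) → 1
  π[h,b](ρ[b/a](ρ[h/f](σ[f=2](T)))) → 1
  (ρ[h/g](R) − π[h,b](ρ[b/a](ρ[h/f](σ[f=2](T))))) → 6
  T → 3
  ((ρ[h/g](R) − π[h,b](ρ[b/a](ρ[h/f](σ[f=2](T))))) ⋈[h=a] T) → 2
  π[f,b,x](((ρ[h/g](R) − π[h,b](ρ[b/a](ρ[h/f](σ[f=2](T))))) ⋈[h=a] T)) → 2

== RESULT ==
f | b | x
3 | 9 | q
5 | 1 | r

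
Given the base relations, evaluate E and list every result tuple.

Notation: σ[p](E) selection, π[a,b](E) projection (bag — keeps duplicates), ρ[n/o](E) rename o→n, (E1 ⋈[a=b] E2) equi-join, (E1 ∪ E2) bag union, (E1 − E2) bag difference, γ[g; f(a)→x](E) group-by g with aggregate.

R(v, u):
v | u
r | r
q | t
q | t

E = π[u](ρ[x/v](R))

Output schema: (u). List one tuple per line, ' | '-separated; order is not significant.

Subexpression sizes:
  R → 3
  ρ[x/v](R) → 3
  π[u](ρ[x/v](R)) → 3

== RESULT ==
u
r
t
t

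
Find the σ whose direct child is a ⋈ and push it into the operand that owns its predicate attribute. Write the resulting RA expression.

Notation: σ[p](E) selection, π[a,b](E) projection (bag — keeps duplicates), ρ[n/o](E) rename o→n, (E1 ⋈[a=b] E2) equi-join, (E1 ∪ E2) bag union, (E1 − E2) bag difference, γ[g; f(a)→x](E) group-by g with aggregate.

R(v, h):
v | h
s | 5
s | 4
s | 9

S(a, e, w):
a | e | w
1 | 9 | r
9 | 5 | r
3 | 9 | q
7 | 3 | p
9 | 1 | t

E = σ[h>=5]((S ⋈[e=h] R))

σ filters on h, owned by the right side.
E' = (S ⋈[e=h] σ[h>=5](R))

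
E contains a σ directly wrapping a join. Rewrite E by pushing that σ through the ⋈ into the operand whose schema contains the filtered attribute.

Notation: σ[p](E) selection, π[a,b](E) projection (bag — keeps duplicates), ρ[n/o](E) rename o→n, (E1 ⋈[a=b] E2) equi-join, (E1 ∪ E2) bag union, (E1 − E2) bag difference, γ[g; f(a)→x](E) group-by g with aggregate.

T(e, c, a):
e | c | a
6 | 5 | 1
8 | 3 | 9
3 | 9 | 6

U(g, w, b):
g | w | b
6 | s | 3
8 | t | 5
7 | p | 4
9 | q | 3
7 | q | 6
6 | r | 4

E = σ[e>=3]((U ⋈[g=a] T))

σ filters on e, owned by the right side.
E' = (U ⋈[g=a] σ[e>=3](T))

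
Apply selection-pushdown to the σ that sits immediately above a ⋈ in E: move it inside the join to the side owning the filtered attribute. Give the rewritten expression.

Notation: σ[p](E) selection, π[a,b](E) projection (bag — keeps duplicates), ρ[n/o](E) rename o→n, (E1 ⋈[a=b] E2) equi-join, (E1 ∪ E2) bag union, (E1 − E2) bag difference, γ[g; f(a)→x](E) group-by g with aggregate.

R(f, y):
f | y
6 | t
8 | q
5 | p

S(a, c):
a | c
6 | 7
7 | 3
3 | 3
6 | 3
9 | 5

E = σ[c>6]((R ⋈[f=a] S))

σ filters on c, owned by the right side.
E' = (R ⋈[f=a] σ[c>6](S))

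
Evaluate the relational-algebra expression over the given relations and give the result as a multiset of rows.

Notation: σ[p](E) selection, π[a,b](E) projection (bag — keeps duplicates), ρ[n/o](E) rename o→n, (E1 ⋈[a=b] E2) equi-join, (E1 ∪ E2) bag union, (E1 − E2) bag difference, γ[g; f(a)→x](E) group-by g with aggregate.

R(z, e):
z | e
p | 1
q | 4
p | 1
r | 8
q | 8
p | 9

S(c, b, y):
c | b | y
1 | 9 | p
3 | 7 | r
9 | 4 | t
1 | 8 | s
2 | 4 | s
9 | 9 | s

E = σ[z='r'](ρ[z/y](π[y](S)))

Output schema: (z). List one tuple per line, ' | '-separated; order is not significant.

Row counts bottom-up:
  S → 6
  π[y](S) → 6
  ρ[z/y](π[y](S)) → 6
  σ[z='r'](ρ[z/y](π[y](S))) → 1

== RESULT ==
z
r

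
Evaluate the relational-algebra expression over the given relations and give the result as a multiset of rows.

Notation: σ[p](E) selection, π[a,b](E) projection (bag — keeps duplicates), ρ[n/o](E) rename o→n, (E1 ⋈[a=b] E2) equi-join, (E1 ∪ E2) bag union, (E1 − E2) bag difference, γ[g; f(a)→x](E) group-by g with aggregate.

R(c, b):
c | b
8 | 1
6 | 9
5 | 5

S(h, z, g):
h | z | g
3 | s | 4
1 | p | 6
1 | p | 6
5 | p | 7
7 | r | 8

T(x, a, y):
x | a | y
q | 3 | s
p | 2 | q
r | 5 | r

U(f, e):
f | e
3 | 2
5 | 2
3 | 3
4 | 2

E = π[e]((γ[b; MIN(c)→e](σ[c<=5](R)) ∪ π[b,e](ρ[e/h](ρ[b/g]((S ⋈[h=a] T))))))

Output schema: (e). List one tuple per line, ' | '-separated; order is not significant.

Subexpression sizes:
  R → 3
  σ[c<=5](R) → 1
  γ[b; MIN(c)→e](σ[c<=5](R)) → 1
  S → 5
  T → 3
  (S ⋈[h=a] T) → 2
  ρ[b/g]((S ⋈[h=a] T)) → 2
  ρ[e/h](ρ[b/g]((S ⋈[h=a] T))) → 2
  π[b,e](ρ[e/h](ρ[b/g]((S ⋈[h=a] T)))) → 2
  (γ[b; MIN(c)→e](σ[c<=5](R)) ∪ π[b,e](ρ[e/h](ρ[b/g]((S ⋈[h=a] T))))) → 3
  π[e]((γ[b; MIN(c)→e](σ[c<=5](R)) ∪ π[b,e](ρ[e/h](ρ[b/g]((S ⋈[h=a] T)))))) → 3

== RESULT ==
e
3
5
5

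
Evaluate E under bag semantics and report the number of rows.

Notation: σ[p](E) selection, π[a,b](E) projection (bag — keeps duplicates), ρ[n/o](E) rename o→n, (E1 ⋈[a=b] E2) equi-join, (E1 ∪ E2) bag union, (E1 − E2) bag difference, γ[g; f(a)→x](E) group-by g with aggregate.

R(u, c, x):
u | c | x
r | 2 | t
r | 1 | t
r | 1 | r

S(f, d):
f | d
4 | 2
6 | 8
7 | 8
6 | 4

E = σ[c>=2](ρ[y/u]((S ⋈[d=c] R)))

Stepwise |·|:
  S → 4
  R → 3
  (S ⋈[d=c] R) → 1
  ρ[y/u]((S ⋈[d=c] R)) → 1
  σ[c>=2](ρ[y/u]((S ⋈[d=c] R))) → 1

|E| = 1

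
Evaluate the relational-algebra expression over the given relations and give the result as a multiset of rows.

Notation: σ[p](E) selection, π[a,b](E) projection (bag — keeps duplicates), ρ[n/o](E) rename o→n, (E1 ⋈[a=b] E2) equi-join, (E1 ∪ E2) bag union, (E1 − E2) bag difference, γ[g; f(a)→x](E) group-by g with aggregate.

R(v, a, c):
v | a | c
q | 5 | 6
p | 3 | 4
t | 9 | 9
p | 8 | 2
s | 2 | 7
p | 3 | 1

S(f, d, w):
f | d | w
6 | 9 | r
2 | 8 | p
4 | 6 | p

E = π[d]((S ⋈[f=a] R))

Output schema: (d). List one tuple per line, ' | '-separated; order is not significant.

Stepwise |·|:
  S → 3
  R → 6
  (S ⋈[f=a] R) → 1
  π[d]((S ⋈[f=a] R)) → 1

== RESULT ==
d
8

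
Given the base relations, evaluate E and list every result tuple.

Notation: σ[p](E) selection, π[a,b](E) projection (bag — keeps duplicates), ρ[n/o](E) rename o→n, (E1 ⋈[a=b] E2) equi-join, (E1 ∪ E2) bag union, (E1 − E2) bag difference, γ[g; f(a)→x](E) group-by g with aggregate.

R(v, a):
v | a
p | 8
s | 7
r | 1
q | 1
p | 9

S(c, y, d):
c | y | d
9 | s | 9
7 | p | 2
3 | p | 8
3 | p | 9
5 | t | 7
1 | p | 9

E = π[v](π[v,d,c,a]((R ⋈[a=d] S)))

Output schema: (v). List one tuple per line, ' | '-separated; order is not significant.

Per-node cardinality:
  R → 5
  S → 6
  (R ⋈[a=d] S) → 5
  π[v,d,c,a]((R ⋈[a=d] S)) → 5
  π[v](π[v,d,c,a]((R ⋈[a=d] S))) → 5

== RESULT ==
v
p
p
p
p
s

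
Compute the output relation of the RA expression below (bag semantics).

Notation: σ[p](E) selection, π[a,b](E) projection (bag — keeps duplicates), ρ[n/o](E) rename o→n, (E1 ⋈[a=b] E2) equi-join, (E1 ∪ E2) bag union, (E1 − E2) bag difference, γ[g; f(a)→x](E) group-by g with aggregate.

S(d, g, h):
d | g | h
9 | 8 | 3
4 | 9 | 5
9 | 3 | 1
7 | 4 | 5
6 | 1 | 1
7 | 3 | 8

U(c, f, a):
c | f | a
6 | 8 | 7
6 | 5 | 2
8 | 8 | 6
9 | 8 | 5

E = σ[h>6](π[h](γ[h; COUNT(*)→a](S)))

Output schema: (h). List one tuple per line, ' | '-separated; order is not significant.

Per-node cardinality:
  S → 6
  γ[h; COUNT(*)→a](S) → 4
  π[h](γ[h; COUNT(*)→a](S)) → 4
  σ[h>6](π[h](γ[h; COUNT(*)→a](S))) → 1

== RESULT ==
h
8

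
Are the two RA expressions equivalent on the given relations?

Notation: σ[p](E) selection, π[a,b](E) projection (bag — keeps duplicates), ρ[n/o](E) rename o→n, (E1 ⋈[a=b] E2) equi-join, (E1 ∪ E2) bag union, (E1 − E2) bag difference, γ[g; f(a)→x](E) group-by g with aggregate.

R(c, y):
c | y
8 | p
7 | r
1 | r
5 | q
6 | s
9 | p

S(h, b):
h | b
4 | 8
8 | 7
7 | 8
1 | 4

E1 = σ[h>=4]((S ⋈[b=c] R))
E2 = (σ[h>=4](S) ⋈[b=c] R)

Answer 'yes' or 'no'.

E1 row counts bottom-up:
  S → 4
  R → 6
  (S ⋈[b=c] R) → 3
  σ[h>=4]((S ⋈[b=c] R)) → 3
E2 row counts bottom-up:
  S → 4
  σ[h>=4](S) → 3
  R → 6
  (σ[h>=4](S) ⋈[b=c] R) → 3

E1 and E2 produce the same multiset:
h | b | c | y
4 | 8 | 8 | p
7 | 8 | 8 | p
8 | 7 | 7 | r

yes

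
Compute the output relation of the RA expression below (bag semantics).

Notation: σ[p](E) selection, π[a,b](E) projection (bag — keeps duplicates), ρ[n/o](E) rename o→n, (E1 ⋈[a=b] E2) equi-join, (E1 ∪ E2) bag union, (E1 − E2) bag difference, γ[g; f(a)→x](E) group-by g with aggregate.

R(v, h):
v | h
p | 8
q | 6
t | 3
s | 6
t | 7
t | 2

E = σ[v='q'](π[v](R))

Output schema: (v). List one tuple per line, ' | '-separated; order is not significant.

Subexpression sizes:
  R → 6
  π[v](R) → 6
  σ[v='q'](π[v](R)) → 1

== RESULT ==
v
q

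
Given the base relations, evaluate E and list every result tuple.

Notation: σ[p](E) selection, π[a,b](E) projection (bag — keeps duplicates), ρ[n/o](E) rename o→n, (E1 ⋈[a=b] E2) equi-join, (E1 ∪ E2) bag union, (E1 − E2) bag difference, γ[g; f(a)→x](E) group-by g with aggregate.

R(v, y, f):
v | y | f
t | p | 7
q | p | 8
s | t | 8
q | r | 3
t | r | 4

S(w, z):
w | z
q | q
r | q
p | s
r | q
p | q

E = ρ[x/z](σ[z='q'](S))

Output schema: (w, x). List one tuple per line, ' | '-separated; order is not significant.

Per-node cardinality:
  S → 5
  σ[z='q'](S) → 4
  ρ[x/z](σ[z='q'](S)) → 4

== RESULT ==
w | x
p | q
q | q
r | q
r | q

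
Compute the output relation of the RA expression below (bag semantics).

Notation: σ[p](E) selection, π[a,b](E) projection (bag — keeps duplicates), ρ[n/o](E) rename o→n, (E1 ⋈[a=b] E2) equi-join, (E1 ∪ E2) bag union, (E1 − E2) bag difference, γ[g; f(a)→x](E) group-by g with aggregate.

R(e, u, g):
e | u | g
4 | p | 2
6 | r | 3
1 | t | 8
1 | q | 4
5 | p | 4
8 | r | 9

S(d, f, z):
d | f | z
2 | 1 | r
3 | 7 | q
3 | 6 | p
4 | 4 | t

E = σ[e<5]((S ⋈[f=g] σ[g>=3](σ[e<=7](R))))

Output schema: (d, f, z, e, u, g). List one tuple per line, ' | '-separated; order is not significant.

Stepwise |·|:
  S → 4
  R → 6
  σ[e<=7](R) → 5
  σ[g>=3](σ[e<=7](R)) → 4
  (S ⋈[f=g] σ[g>=3](σ[e<=7](R))) → 2
  σ[e<5]((S ⋈[f=g] σ[g>=3](σ[e<=7](R)))) → 1

== RESULT ==
d | f | z | e | u | g
4 | 4 | t | 1 | q | 4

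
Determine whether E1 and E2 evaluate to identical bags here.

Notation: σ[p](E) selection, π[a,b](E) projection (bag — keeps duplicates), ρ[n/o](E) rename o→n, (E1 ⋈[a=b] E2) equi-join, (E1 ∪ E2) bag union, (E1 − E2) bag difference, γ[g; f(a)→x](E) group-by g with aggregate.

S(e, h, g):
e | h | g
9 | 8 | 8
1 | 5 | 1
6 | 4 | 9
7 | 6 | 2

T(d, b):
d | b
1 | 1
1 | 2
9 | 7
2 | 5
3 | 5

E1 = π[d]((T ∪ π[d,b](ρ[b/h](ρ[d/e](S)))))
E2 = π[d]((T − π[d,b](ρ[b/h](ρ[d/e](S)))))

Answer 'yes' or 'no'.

E1 stepwise |·|:
  T → 5
  S → 4
  ρ[d/e](S) → 4
  ρ[b/h](ρ[d/e](S)) → 4
  π[d,b](ρ[b/h](ρ[d/e](S))) → 4
  (T ∪ π[d,b](ρ[b/h](ρ[d/e](S)))) → 9
  π[d]((T ∪ π[d,b](ρ[b/h](ρ[d/e](S))))) → 9
E2 stepwise |·|:
  T → 5
  S → 4
  ρ[d/e](S) → 4
  ρ[b/h](ρ[d/e](S)) → 4
  π[d,b](ρ[b/h](ρ[d/e](S))) → 4
  (T − π[d,b](ρ[b/h](ρ[d/e](S)))) → 5
  π[d]((T − π[d,b](ρ[b/h](ρ[d/e](S))))) → 5

E1 result:
d
1
1
1
2
3
6
7
9
9
E2 result:
d
1
1
2
3
9
Witness: (6,) appears 1× in E1 but 0× in E2.

no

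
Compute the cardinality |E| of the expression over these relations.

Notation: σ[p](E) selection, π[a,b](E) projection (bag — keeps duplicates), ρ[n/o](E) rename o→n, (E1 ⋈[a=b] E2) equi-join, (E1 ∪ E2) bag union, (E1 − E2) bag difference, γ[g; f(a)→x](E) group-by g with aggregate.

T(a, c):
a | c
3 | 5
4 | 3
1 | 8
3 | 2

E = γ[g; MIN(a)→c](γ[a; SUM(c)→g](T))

Row counts bottom-up:
  T → 4
  γ[a; SUM(c)→g](T) → 3
  γ[g; MIN(a)→c](γ[a; SUM(c)→g](T)) → 3

|E| = 3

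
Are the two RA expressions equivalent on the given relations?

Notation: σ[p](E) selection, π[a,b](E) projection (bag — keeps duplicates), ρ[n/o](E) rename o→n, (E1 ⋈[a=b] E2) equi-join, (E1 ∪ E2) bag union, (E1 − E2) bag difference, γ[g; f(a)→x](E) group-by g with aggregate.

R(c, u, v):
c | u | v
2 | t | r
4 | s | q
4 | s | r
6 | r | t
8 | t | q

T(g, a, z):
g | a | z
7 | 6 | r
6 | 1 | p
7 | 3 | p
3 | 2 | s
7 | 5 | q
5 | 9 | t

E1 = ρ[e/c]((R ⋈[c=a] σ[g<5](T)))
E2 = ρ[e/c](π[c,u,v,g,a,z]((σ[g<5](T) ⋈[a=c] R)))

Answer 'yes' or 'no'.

E1 stepwise |·|:
  R → 5
  T → 6
  σ[g<5](T) → 1
  (R ⋈[c=a] σ[g<5](T)) → 1
  ρ[e/c]((R ⋈[c=a] σ[g<5](T))) → 1
E2 stepwise |·|:
  T → 6
  σ[g<5](T) → 1
  R → 5
  (σ[g<5](T) ⋈[a=c] R) → 1
  π[c,u,v,g,a,z]((σ[g<5](T) ⋈[a=c] R)) → 1
  ρ[e/c](π[c,u,v,g,a,z]((σ[g<5](T) ⋈[a=c] R))) → 1

E1 and E2 produce the same multiset:
e | u | v | g | a | z
2 | t | r | 3 | 2 | s

yes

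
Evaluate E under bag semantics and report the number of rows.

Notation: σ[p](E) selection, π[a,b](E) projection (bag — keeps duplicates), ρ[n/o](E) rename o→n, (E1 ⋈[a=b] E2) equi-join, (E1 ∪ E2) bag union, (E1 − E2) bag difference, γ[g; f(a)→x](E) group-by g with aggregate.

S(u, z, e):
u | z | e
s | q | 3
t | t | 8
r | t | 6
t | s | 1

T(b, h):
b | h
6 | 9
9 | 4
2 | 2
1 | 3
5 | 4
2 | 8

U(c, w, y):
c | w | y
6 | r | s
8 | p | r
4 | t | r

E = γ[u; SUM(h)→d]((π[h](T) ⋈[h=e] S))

Row counts bottom-up:
  T → 6
  π[h](T) → 6
  S → 4
  (π[h](T) ⋈[h=e] S) → 2
  γ[u; SUM(h)→d]((π[h](T) ⋈[h=e] S)) → 2

|E| = 2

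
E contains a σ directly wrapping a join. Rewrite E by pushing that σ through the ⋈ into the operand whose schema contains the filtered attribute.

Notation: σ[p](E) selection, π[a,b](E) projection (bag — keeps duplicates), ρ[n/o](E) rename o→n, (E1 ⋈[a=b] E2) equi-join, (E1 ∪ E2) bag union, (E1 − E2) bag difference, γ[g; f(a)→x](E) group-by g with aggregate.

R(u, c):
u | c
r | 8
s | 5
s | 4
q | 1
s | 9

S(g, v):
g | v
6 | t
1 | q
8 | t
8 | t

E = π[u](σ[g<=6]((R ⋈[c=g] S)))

σ filters on g, owned by the right side.
E' = π[u]((R ⋈[c=g] σ[g<=6](S)))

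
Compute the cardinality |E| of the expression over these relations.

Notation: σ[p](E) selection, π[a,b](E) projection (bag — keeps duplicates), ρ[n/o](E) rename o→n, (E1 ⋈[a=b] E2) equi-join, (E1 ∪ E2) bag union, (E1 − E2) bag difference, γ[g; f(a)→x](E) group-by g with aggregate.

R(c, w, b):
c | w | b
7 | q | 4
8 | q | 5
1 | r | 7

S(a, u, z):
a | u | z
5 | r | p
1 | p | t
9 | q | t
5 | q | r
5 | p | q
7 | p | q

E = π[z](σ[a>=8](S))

Row counts bottom-up:
  S → 6
  σ[a>=8](S) → 1
  π[z](σ[a>=8](S)) → 1

|E| = 1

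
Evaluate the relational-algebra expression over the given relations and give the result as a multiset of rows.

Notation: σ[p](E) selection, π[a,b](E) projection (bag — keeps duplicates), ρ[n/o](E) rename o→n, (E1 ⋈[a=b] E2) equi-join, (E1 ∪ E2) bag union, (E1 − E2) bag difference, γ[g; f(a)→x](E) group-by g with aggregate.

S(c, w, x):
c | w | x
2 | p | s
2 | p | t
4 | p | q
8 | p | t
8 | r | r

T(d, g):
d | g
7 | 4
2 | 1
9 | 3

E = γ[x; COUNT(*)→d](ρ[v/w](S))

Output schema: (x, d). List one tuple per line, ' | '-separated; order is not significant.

Stepwise |·|:
  S → 5
  ρ[v/w](S) → 5
  γ[x; COUNT(*)→d](ρ[v/w](S)) → 4

== RESULT ==
x | d
q | 1
r | 1
s | 1
t | 2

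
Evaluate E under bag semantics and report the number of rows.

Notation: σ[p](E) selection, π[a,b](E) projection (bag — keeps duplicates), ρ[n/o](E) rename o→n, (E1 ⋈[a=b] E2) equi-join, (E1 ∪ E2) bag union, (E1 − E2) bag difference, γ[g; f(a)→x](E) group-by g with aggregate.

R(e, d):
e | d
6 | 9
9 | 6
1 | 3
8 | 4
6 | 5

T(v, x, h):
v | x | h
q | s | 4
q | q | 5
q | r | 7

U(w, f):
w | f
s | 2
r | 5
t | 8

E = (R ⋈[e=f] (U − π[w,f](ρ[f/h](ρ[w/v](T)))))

Subexpression sizes:
  R → 5
  U → 3
  T → 3
  ρ[w/v](T) → 3
  ρ[f/h](ρ[w/v](T)) → 3
  π[w,f](ρ[f/h](ρ[w/v](T))) → 3
  (U − π[w,f](ρ[f/h](ρ[w/v](T)))) → 3
  (R ⋈[e=f] (U − π[w,f](ρ[f/h](ρ[w/v](T))))) → 1

|E| = 1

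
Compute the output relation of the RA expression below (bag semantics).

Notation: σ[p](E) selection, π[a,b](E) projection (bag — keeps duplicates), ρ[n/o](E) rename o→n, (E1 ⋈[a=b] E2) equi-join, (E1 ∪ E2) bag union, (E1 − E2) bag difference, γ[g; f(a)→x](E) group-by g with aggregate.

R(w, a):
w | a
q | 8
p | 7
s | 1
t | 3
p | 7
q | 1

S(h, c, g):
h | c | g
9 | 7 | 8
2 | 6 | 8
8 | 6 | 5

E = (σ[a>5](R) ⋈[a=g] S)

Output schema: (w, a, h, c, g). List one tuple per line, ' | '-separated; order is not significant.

Row counts bottom-up:
  R → 6
  σ[a>5](R) → 3
  S → 3
  (σ[a>5](R) ⋈[a=g] S) → 2

== RESULT ==
w | a | h | c | g
q | 8 | 2 | 6 | 8
q | 8 | 9 | 7 | 8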